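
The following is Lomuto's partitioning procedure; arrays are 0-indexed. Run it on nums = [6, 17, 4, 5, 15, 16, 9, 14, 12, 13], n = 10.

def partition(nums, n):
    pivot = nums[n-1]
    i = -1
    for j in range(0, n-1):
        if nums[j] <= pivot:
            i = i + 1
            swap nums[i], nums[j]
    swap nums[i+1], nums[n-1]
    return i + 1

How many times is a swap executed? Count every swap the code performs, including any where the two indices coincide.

6

pivot = nums[9] = 13; i = -1
j=0: nums[0]=6 ≤ 13 → i=0, swap nums[0],nums[0] (no change) → [6, 17, 4, 5, 15, 16, 9, 14, 12, 13]
j=1: nums[1]=17 > 13 → no swap
j=2: nums[2]=4 ≤ 13 → i=1, swap nums[1],nums[2] → [6, 4, 17, 5, 15, 16, 9, 14, 12, 13]
j=3: nums[3]=5 ≤ 13 → i=2, swap nums[2],nums[3] → [6, 4, 5, 17, 15, 16, 9, 14, 12, 13]
j=4: nums[4]=15 > 13 → no swap
j=5: nums[5]=16 > 13 → no swap
j=6: nums[6]=9 ≤ 13 → i=3, swap nums[3],nums[6] → [6, 4, 5, 9, 15, 16, 17, 14, 12, 13]
j=7: nums[7]=14 > 13 → no swap
j=8: nums[8]=12 ≤ 13 → i=4, swap nums[4],nums[8] → [6, 4, 5, 9, 12, 16, 17, 14, 15, 13]
final swap nums[5],nums[9] → [6, 4, 5, 9, 12, 13, 17, 14, 15, 16]; return 5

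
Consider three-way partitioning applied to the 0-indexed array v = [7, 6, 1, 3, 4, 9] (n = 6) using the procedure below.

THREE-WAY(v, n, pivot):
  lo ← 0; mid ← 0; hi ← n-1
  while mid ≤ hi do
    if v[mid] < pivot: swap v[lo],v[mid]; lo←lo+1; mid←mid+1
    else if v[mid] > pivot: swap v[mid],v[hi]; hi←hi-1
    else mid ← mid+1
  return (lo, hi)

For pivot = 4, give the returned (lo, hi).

(2, 2)

pivot = 4; lo=0, mid=0, hi=5
v[mid]=7>4: swap v[0],v[5]; hi=4 → [9, 6, 1, 3, 4, 7]
v[mid]=9>4: swap v[0],v[4]; hi=3 → [4, 6, 1, 3, 9, 7]
v[mid]=4=4: mid=1
v[mid]=6>4: swap v[1],v[3]; hi=2 → [4, 3, 1, 6, 9, 7]
v[mid]=3<4: swap v[0],v[1]; lo=1,mid=2 → [3, 4, 1, 6, 9, 7]
v[mid]=1<4: swap v[1],v[2]; lo=2,mid=3 → [3, 1, 4, 6, 9, 7]
end: lo=2, hi=2; v = [3, 1, 4, 6, 9, 7]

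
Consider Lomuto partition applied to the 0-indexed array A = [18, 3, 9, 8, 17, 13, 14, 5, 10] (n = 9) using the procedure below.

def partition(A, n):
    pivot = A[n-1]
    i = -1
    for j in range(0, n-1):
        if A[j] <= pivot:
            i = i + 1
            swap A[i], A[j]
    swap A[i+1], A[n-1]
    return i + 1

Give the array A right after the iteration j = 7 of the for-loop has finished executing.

[3, 9, 8, 5, 17, 13, 14, 18, 10]

pivot=10, i=-1
j=0: 18>10, skip
j=1: 3≤10, i=0, swap(0,1) ⇒ [3, 18, 9, 8, 17, 13, 14, 5, 10]
j=2: 9≤10, i=1, swap(1,2) ⇒ [3, 9, 18, 8, 17, 13, 14, 5, 10]
j=3: 8≤10, i=2, swap(2,3) ⇒ [3, 9, 8, 18, 17, 13, 14, 5, 10]
j=4: 17>10, skip
j=5: 13>10, skip
j=6: 14>10, skip
j=7: 5≤10, i=3, swap(3,7) ⇒ [3, 9, 8, 5, 17, 13, 14, 18, 10]
(after j=7) A = [3, 9, 8, 5, 17, 13, 14, 18, 10]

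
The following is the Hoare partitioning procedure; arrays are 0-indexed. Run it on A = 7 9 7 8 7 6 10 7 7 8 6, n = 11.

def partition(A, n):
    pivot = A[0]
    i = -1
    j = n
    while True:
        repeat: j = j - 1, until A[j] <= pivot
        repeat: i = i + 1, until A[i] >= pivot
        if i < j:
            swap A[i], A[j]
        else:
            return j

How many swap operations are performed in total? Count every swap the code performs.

pivot=7
j stops at 10 (6), i stops at 0 (7); swap ⇒ 6 9 7 8 7 6 10 7 7 8 7
j stops at 8 (7), i stops at 1 (9); swap ⇒ 6 7 7 8 7 6 10 7 9 8 7
j stops at 7 (7), i stops at 2 (7); swap ⇒ 6 7 7 8 7 6 10 7 9 8 7
j stops at 5 (6), i stops at 3 (8); swap ⇒ 6 7 7 6 7 8 10 7 9 8 7
j stops at 4, i stops at 4; i≥j ⇒ return 4. A=6 7 7 6 7 8 10 7 9 8 7

4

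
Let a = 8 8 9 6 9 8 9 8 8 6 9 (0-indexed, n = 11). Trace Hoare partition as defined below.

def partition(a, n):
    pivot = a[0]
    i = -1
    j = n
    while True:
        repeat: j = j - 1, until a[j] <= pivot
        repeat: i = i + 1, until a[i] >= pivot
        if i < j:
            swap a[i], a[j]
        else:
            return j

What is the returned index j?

4

pivot = a[0] = 8; i = -1, j = 11
j→9 (a[9]=6≤8), i→0 (a[0]=8≥8); i<j, swap → 6 8 9 6 9 8 9 8 8 8 9
j→8 (a[8]=8≤8), i→1 (a[1]=8≥8); i<j, swap → 6 8 9 6 9 8 9 8 8 8 9
j→7 (a[7]=8≤8), i→2 (a[2]=9≥8); i<j, swap → 6 8 8 6 9 8 9 9 8 8 9
j→5 (a[5]=8≤8), i→4 (a[4]=9≥8); i<j, swap → 6 8 8 6 8 9 9 9 8 8 9
j→4, i→5; i≥j, return j=4. a = 6 8 8 6 8 9 9 9 8 8 9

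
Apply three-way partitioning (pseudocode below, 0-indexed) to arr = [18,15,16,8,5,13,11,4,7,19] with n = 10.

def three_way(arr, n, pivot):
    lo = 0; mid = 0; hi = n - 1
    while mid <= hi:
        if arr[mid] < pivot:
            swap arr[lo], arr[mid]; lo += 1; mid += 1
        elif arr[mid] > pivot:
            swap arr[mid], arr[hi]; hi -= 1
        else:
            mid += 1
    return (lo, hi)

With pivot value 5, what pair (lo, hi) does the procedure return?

(1, 1)

pivot = 5; lo=0, mid=0, hi=9
arr[mid]=18>5: swap arr[0],arr[9]; hi=8 → [19,15,16,8,5,13,11,4,7,18]
arr[mid]=19>5: swap arr[0],arr[8]; hi=7 → [7,15,16,8,5,13,11,4,19,18]
arr[mid]=7>5: swap arr[0],arr[7]; hi=6 → [4,15,16,8,5,13,11,7,19,18]
arr[mid]=4<5: swap arr[0],arr[0]; lo=1,mid=1 → [4,15,16,8,5,13,11,7,19,18]
arr[mid]=15>5: swap arr[1],arr[6]; hi=5 → [4,11,16,8,5,13,15,7,19,18]
arr[mid]=11>5: swap arr[1],arr[5]; hi=4 → [4,13,16,8,5,11,15,7,19,18]
arr[mid]=13>5: swap arr[1],arr[4]; hi=3 → [4,5,16,8,13,11,15,7,19,18]
arr[mid]=5=5: mid=2
arr[mid]=16>5: swap arr[2],arr[3]; hi=2 → [4,5,8,16,13,11,15,7,19,18]
arr[mid]=8>5: swap arr[2],arr[2]; hi=1 → [4,5,8,16,13,11,15,7,19,18]
end: lo=1, hi=1; arr = [4,5,8,16,13,11,15,7,19,18]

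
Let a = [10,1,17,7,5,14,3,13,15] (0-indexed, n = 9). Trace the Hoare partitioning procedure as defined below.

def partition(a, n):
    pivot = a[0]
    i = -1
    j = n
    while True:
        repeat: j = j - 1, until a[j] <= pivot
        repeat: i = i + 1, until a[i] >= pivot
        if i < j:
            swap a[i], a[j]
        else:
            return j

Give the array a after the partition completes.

[3,1,5,7,17,14,10,13,15]

pivot=10
j stops at 6 (3), i stops at 0 (10); swap ⇒ [3,1,17,7,5,14,10,13,15]
j stops at 4 (5), i stops at 2 (17); swap ⇒ [3,1,5,7,17,14,10,13,15]
j stops at 3, i stops at 4; i≥j ⇒ return 3. a=[3,1,5,7,17,14,10,13,15]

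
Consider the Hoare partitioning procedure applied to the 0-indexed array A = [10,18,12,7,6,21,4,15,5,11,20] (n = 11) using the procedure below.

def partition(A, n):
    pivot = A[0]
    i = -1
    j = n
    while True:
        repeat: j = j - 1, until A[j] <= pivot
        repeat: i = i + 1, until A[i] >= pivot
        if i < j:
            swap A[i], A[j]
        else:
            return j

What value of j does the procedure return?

3

pivot = A[0] = 10; i = -1, j = 11
j→8 (A[8]=5≤10), i→0 (A[0]=10≥10); i<j, swap → [5,18,12,7,6,21,4,15,10,11,20]
j→6 (A[6]=4≤10), i→1 (A[1]=18≥10); i<j, swap → [5,4,12,7,6,21,18,15,10,11,20]
j→4 (A[4]=6≤10), i→2 (A[2]=12≥10); i<j, swap → [5,4,6,7,12,21,18,15,10,11,20]
j→3, i→4; i≥j, return j=3. A = [5,4,6,7,12,21,18,15,10,11,20]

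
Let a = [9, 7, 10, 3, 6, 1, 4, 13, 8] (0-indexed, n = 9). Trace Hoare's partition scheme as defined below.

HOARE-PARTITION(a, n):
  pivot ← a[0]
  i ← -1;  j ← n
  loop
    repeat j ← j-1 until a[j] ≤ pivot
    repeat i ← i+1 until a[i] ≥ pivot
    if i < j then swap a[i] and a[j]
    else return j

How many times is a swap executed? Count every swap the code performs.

2

pivot = a[0] = 9; i = -1, j = 9
j→8 (a[8]=8≤9), i→0 (a[0]=9≥9); i<j, swap → [8, 7, 10, 3, 6, 1, 4, 13, 9]
j→6 (a[6]=4≤9), i→2 (a[2]=10≥9); i<j, swap → [8, 7, 4, 3, 6, 1, 10, 13, 9]
j→5, i→6; i≥j, return j=5. a = [8, 7, 4, 3, 6, 1, 10, 13, 9]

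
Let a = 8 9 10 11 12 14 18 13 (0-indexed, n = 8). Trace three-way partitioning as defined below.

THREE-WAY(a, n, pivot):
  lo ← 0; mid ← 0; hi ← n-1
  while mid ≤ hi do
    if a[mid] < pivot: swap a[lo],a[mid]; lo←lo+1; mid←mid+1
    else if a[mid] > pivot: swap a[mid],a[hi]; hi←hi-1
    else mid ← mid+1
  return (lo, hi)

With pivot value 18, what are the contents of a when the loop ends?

8 9 10 11 12 14 13 18

pivot = 18; lo=0, mid=0, hi=7
a[mid]=8<18: swap a[0],a[0]; lo=1,mid=1 → 8 9 10 11 12 14 18 13
a[mid]=9<18: swap a[1],a[1]; lo=2,mid=2 → 8 9 10 11 12 14 18 13
a[mid]=10<18: swap a[2],a[2]; lo=3,mid=3 → 8 9 10 11 12 14 18 13
a[mid]=11<18: swap a[3],a[3]; lo=4,mid=4 → 8 9 10 11 12 14 18 13
a[mid]=12<18: swap a[4],a[4]; lo=5,mid=5 → 8 9 10 11 12 14 18 13
a[mid]=14<18: swap a[5],a[5]; lo=6,mid=6 → 8 9 10 11 12 14 18 13
a[mid]=18=18: mid=7
a[mid]=13<18: swap a[6],a[7]; lo=7,mid=8 → 8 9 10 11 12 14 13 18
end: lo=7, hi=7; a = 8 9 10 11 12 14 13 18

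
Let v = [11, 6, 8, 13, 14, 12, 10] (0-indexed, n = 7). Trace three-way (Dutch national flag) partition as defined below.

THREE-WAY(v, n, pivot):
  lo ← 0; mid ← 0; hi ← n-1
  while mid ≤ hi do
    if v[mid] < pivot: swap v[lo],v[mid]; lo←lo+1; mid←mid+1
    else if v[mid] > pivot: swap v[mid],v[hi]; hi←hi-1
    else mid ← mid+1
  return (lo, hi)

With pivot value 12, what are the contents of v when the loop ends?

pivot = 12; lo=0, mid=0, hi=6
v[mid]=11<12: swap v[0],v[0]; lo=1,mid=1 → [11, 6, 8, 13, 14, 12, 10]
v[mid]=6<12: swap v[1],v[1]; lo=2,mid=2 → [11, 6, 8, 13, 14, 12, 10]
v[mid]=8<12: swap v[2],v[2]; lo=3,mid=3 → [11, 6, 8, 13, 14, 12, 10]
v[mid]=13>12: swap v[3],v[6]; hi=5 → [11, 6, 8, 10, 14, 12, 13]
v[mid]=10<12: swap v[3],v[3]; lo=4,mid=4 → [11, 6, 8, 10, 14, 12, 13]
v[mid]=14>12: swap v[4],v[5]; hi=4 → [11, 6, 8, 10, 12, 14, 13]
v[mid]=12=12: mid=5
end: lo=4, hi=4; v = [11, 6, 8, 10, 12, 14, 13]

[11, 6, 8, 10, 12, 14, 13]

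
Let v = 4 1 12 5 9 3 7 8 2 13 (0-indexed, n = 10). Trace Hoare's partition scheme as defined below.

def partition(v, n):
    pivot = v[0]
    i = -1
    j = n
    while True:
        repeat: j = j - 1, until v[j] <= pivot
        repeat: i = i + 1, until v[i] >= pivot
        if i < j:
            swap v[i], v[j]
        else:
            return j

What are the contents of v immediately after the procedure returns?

pivot = v[0] = 4; i = -1, j = 10
j→8 (v[8]=2≤4), i→0 (v[0]=4≥4); i<j, swap → 2 1 12 5 9 3 7 8 4 13
j→5 (v[5]=3≤4), i→2 (v[2]=12≥4); i<j, swap → 2 1 3 5 9 12 7 8 4 13
j→2, i→3; i≥j, return j=2. v = 2 1 3 5 9 12 7 8 4 13

2 1 3 5 9 12 7 8 4 13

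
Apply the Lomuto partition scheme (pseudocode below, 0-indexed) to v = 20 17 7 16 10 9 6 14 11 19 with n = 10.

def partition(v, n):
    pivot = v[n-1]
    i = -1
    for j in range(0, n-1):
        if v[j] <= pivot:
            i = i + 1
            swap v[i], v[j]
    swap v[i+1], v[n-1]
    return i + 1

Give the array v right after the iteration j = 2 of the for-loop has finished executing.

pivot=19, i=-1
j=0: 20>19, skip
j=1: 17≤19, i=0, swap(0,1) ⇒ 17 20 7 16 10 9 6 14 11 19
j=2: 7≤19, i=1, swap(1,2) ⇒ 17 7 20 16 10 9 6 14 11 19
(after j=2) v = 17 7 20 16 10 9 6 14 11 19

17 7 20 16 10 9 6 14 11 19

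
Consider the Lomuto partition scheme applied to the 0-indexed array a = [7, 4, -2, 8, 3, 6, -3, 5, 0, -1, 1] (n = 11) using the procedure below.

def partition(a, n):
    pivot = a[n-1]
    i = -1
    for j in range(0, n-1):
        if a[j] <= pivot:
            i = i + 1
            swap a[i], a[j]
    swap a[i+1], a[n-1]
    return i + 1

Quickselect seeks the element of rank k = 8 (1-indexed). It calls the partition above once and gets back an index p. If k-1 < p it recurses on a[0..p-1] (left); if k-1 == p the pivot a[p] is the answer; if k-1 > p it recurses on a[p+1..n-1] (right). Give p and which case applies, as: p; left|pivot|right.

pivot = a[10] = 1; i = -1
j=0: a[0]=7 > 1 → no swap
j=1: a[1]=4 > 1 → no swap
j=2: a[2]=-2 ≤ 1 → i=0, swap a[0],a[2] → [-2, 4, 7, 8, 3, 6, -3, 5, 0, -1, 1]
j=3: a[3]=8 > 1 → no swap
j=4: a[4]=3 > 1 → no swap
j=5: a[5]=6 > 1 → no swap
j=6: a[6]=-3 ≤ 1 → i=1, swap a[1],a[6] → [-2, -3, 7, 8, 3, 6, 4, 5, 0, -1, 1]
j=7: a[7]=5 > 1 → no swap
j=8: a[8]=0 ≤ 1 → i=2, swap a[2],a[8] → [-2, -3, 0, 8, 3, 6, 4, 5, 7, -1, 1]
j=9: a[9]=-1 ≤ 1 → i=3, swap a[3],a[9] → [-2, -3, 0, -1, 3, 6, 4, 5, 7, 8, 1]
final swap a[4],a[10] → [-2, -3, 0, -1, 1, 6, 4, 5, 7, 8, 3]; return 4
p = 4; k-1 = 7 > 4 ⇒ right

4; right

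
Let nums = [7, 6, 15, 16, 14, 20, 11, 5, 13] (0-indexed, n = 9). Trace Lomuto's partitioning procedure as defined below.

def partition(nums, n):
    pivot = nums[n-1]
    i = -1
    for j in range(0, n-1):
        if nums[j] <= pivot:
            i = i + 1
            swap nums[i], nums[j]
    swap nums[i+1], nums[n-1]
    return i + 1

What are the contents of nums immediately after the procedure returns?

pivot = nums[8] = 13; i = -1
j=0: nums[0]=7 ≤ 13 → i=0, swap nums[0],nums[0] (no change) → [7, 6, 15, 16, 14, 20, 11, 5, 13]
j=1: nums[1]=6 ≤ 13 → i=1, swap nums[1],nums[1] (no change) → [7, 6, 15, 16, 14, 20, 11, 5, 13]
j=2: nums[2]=15 > 13 → no swap
j=3: nums[3]=16 > 13 → no swap
j=4: nums[4]=14 > 13 → no swap
j=5: nums[5]=20 > 13 → no swap
j=6: nums[6]=11 ≤ 13 → i=2, swap nums[2],nums[6] → [7, 6, 11, 16, 14, 20, 15, 5, 13]
j=7: nums[7]=5 ≤ 13 → i=3, swap nums[3],nums[7] → [7, 6, 11, 5, 14, 20, 15, 16, 13]
final swap nums[4],nums[8] → [7, 6, 11, 5, 13, 20, 15, 16, 14]; return 4

[7, 6, 11, 5, 13, 20, 15, 16, 14]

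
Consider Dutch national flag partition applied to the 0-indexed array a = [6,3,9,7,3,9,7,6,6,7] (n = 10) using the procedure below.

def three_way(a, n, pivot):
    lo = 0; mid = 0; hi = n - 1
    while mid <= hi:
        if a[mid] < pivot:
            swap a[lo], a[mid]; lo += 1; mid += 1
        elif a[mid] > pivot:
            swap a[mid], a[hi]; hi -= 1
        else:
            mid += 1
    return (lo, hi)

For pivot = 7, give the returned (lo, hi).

pivot = 7; lo=0, mid=0, hi=9
a[mid]=6<7: swap a[0],a[0]; lo=1,mid=1 → [6,3,9,7,3,9,7,6,6,7]
a[mid]=3<7: swap a[1],a[1]; lo=2,mid=2 → [6,3,9,7,3,9,7,6,6,7]
a[mid]=9>7: swap a[2],a[9]; hi=8 → [6,3,7,7,3,9,7,6,6,9]
a[mid]=7=7: mid=3
a[mid]=7=7: mid=4
a[mid]=3<7: swap a[2],a[4]; lo=3,mid=5 → [6,3,3,7,7,9,7,6,6,9]
a[mid]=9>7: swap a[5],a[8]; hi=7 → [6,3,3,7,7,6,7,6,9,9]
a[mid]=6<7: swap a[3],a[5]; lo=4,mid=6 → [6,3,3,6,7,7,7,6,9,9]
a[mid]=7=7: mid=7
a[mid]=6<7: swap a[4],a[7]; lo=5,mid=8 → [6,3,3,6,6,7,7,7,9,9]
end: lo=5, hi=7; a = [6,3,3,6,6,7,7,7,9,9]

(5, 7)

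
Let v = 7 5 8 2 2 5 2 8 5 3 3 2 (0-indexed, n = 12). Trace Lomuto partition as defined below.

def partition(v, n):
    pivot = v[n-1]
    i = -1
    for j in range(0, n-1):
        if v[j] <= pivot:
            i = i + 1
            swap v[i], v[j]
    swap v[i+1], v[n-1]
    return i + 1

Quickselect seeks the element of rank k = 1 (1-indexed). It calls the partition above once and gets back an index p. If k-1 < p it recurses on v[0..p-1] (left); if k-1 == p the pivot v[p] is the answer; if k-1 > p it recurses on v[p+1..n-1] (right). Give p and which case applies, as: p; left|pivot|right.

3; left

pivot = v[11] = 2; i = -1
j=0: v[0]=7 > 2 → no swap
j=1: v[1]=5 > 2 → no swap
j=2: v[2]=8 > 2 → no swap
j=3: v[3]=2 ≤ 2 → i=0, swap v[0],v[3] → 2 5 8 7 2 5 2 8 5 3 3 2
j=4: v[4]=2 ≤ 2 → i=1, swap v[1],v[4] → 2 2 8 7 5 5 2 8 5 3 3 2
j=5: v[5]=5 > 2 → no swap
j=6: v[6]=2 ≤ 2 → i=2, swap v[2],v[6] → 2 2 2 7 5 5 8 8 5 3 3 2
j=7: v[7]=8 > 2 → no swap
j=8: v[8]=5 > 2 → no swap
j=9: v[9]=3 > 2 → no swap
j=10: v[10]=3 > 2 → no swap
final swap v[3],v[11] → 2 2 2 2 5 5 8 8 5 3 3 7; return 3
p = 3; k-1 = 0 < 3 ⇒ left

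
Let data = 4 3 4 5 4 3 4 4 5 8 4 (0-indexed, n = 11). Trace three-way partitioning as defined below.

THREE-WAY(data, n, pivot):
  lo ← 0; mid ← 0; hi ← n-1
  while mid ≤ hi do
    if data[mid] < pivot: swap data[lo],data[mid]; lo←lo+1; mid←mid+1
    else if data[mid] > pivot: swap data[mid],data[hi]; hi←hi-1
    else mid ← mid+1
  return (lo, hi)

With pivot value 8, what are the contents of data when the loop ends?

lo=0 mid=0 hi=10
4<8: swap(0,0), lo=1 mid=1 ⇒ 4 3 4 5 4 3 4 4 5 8 4
3<8: swap(1,1), lo=2 mid=2 ⇒ 4 3 4 5 4 3 4 4 5 8 4
4<8: swap(2,2), lo=3 mid=3 ⇒ 4 3 4 5 4 3 4 4 5 8 4
5<8: swap(3,3), lo=4 mid=4 ⇒ 4 3 4 5 4 3 4 4 5 8 4
4<8: swap(4,4), lo=5 mid=5 ⇒ 4 3 4 5 4 3 4 4 5 8 4
3<8: swap(5,5), lo=6 mid=6 ⇒ 4 3 4 5 4 3 4 4 5 8 4
4<8: swap(6,6), lo=7 mid=7 ⇒ 4 3 4 5 4 3 4 4 5 8 4
4<8: swap(7,7), lo=8 mid=8 ⇒ 4 3 4 5 4 3 4 4 5 8 4
5<8: swap(8,8), lo=9 mid=9 ⇒ 4 3 4 5 4 3 4 4 5 8 4
8=8: mid=10
4<8: swap(9,10), lo=10 mid=11 ⇒ 4 3 4 5 4 3 4 4 5 4 8
done. lo=10 hi=10; data=4 3 4 5 4 3 4 4 5 4 8

4 3 4 5 4 3 4 4 5 4 8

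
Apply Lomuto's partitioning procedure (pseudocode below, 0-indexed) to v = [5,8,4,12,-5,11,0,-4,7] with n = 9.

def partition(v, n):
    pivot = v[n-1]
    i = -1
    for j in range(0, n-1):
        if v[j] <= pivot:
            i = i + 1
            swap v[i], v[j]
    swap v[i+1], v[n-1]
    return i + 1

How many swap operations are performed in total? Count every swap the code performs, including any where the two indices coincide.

6

pivot = v[8] = 7; i = -1
j=0: v[0]=5 ≤ 7 → i=0, swap v[0],v[0] (no change) → [5,8,4,12,-5,11,0,-4,7]
j=1: v[1]=8 > 7 → no swap
j=2: v[2]=4 ≤ 7 → i=1, swap v[1],v[2] → [5,4,8,12,-5,11,0,-4,7]
j=3: v[3]=12 > 7 → no swap
j=4: v[4]=-5 ≤ 7 → i=2, swap v[2],v[4] → [5,4,-5,12,8,11,0,-4,7]
j=5: v[5]=11 > 7 → no swap
j=6: v[6]=0 ≤ 7 → i=3, swap v[3],v[6] → [5,4,-5,0,8,11,12,-4,7]
j=7: v[7]=-4 ≤ 7 → i=4, swap v[4],v[7] → [5,4,-5,0,-4,11,12,8,7]
final swap v[5],v[8] → [5,4,-5,0,-4,7,12,8,11]; return 5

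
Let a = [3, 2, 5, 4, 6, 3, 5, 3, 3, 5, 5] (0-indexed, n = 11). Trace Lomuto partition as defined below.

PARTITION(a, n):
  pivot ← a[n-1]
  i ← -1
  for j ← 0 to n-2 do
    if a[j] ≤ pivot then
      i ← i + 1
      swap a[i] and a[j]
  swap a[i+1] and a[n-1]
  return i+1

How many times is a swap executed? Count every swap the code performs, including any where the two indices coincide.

10

pivot=5, i=-1
j=0: 3≤5, i=0, swap(0,0) ⇒ [3, 2, 5, 4, 6, 3, 5, 3, 3, 5, 5]
j=1: 2≤5, i=1, swap(1,1) ⇒ [3, 2, 5, 4, 6, 3, 5, 3, 3, 5, 5]
j=2: 5≤5, i=2, swap(2,2) ⇒ [3, 2, 5, 4, 6, 3, 5, 3, 3, 5, 5]
j=3: 4≤5, i=3, swap(3,3) ⇒ [3, 2, 5, 4, 6, 3, 5, 3, 3, 5, 5]
j=4: 6>5, skip
j=5: 3≤5, i=4, swap(4,5) ⇒ [3, 2, 5, 4, 3, 6, 5, 3, 3, 5, 5]
j=6: 5≤5, i=5, swap(5,6) ⇒ [3, 2, 5, 4, 3, 5, 6, 3, 3, 5, 5]
j=7: 3≤5, i=6, swap(6,7) ⇒ [3, 2, 5, 4, 3, 5, 3, 6, 3, 5, 5]
j=8: 3≤5, i=7, swap(7,8) ⇒ [3, 2, 5, 4, 3, 5, 3, 3, 6, 5, 5]
j=9: 5≤5, i=8, swap(8,9) ⇒ [3, 2, 5, 4, 3, 5, 3, 3, 5, 6, 5]
swap(9,10) ⇒ [3, 2, 5, 4, 3, 5, 3, 3, 5, 5, 6]; return 9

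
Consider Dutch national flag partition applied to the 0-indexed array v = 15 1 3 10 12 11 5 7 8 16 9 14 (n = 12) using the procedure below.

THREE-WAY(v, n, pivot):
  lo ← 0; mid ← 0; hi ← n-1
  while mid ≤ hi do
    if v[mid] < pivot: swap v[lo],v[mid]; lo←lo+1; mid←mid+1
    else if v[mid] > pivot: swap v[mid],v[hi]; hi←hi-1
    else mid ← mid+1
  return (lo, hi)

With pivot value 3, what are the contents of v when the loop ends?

1 3 10 12 11 5 7 8 16 9 14 15

pivot = 3; lo=0, mid=0, hi=11
v[mid]=15>3: swap v[0],v[11]; hi=10 → 14 1 3 10 12 11 5 7 8 16 9 15
v[mid]=14>3: swap v[0],v[10]; hi=9 → 9 1 3 10 12 11 5 7 8 16 14 15
v[mid]=9>3: swap v[0],v[9]; hi=8 → 16 1 3 10 12 11 5 7 8 9 14 15
v[mid]=16>3: swap v[0],v[8]; hi=7 → 8 1 3 10 12 11 5 7 16 9 14 15
v[mid]=8>3: swap v[0],v[7]; hi=6 → 7 1 3 10 12 11 5 8 16 9 14 15
v[mid]=7>3: swap v[0],v[6]; hi=5 → 5 1 3 10 12 11 7 8 16 9 14 15
v[mid]=5>3: swap v[0],v[5]; hi=4 → 11 1 3 10 12 5 7 8 16 9 14 15
v[mid]=11>3: swap v[0],v[4]; hi=3 → 12 1 3 10 11 5 7 8 16 9 14 15
v[mid]=12>3: swap v[0],v[3]; hi=2 → 10 1 3 12 11 5 7 8 16 9 14 15
v[mid]=10>3: swap v[0],v[2]; hi=1 → 3 1 10 12 11 5 7 8 16 9 14 15
v[mid]=3=3: mid=1
v[mid]=1<3: swap v[0],v[1]; lo=1,mid=2 → 1 3 10 12 11 5 7 8 16 9 14 15
end: lo=1, hi=1; v = 1 3 10 12 11 5 7 8 16 9 14 15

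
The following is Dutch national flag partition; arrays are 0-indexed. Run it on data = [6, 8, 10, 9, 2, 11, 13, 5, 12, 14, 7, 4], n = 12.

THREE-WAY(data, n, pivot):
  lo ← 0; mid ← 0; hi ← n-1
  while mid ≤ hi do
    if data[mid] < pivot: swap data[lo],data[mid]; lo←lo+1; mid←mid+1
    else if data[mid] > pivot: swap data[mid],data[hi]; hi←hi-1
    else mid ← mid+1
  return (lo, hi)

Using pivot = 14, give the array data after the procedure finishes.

[6, 8, 10, 9, 2, 11, 13, 5, 12, 7, 4, 14]

pivot = 14; lo=0, mid=0, hi=11
data[mid]=6<14: swap data[0],data[0]; lo=1,mid=1 → [6, 8, 10, 9, 2, 11, 13, 5, 12, 14, 7, 4]
data[mid]=8<14: swap data[1],data[1]; lo=2,mid=2 → [6, 8, 10, 9, 2, 11, 13, 5, 12, 14, 7, 4]
data[mid]=10<14: swap data[2],data[2]; lo=3,mid=3 → [6, 8, 10, 9, 2, 11, 13, 5, 12, 14, 7, 4]
data[mid]=9<14: swap data[3],data[3]; lo=4,mid=4 → [6, 8, 10, 9, 2, 11, 13, 5, 12, 14, 7, 4]
data[mid]=2<14: swap data[4],data[4]; lo=5,mid=5 → [6, 8, 10, 9, 2, 11, 13, 5, 12, 14, 7, 4]
data[mid]=11<14: swap data[5],data[5]; lo=6,mid=6 → [6, 8, 10, 9, 2, 11, 13, 5, 12, 14, 7, 4]
data[mid]=13<14: swap data[6],data[6]; lo=7,mid=7 → [6, 8, 10, 9, 2, 11, 13, 5, 12, 14, 7, 4]
data[mid]=5<14: swap data[7],data[7]; lo=8,mid=8 → [6, 8, 10, 9, 2, 11, 13, 5, 12, 14, 7, 4]
data[mid]=12<14: swap data[8],data[8]; lo=9,mid=9 → [6, 8, 10, 9, 2, 11, 13, 5, 12, 14, 7, 4]
data[mid]=14=14: mid=10
data[mid]=7<14: swap data[9],data[10]; lo=10,mid=11 → [6, 8, 10, 9, 2, 11, 13, 5, 12, 7, 14, 4]
data[mid]=4<14: swap data[10],data[11]; lo=11,mid=12 → [6, 8, 10, 9, 2, 11, 13, 5, 12, 7, 4, 14]
end: lo=11, hi=11; data = [6, 8, 10, 9, 2, 11, 13, 5, 12, 7, 4, 14]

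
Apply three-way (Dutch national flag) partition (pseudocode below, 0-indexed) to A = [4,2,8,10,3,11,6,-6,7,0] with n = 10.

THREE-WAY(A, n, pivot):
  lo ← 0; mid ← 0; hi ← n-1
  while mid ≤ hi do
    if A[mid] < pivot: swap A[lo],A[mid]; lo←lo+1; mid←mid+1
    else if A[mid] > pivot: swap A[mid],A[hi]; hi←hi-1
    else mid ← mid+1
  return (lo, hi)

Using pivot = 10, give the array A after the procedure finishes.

pivot = 10; lo=0, mid=0, hi=9
A[mid]=4<10: swap A[0],A[0]; lo=1,mid=1 → [4,2,8,10,3,11,6,-6,7,0]
A[mid]=2<10: swap A[1],A[1]; lo=2,mid=2 → [4,2,8,10,3,11,6,-6,7,0]
A[mid]=8<10: swap A[2],A[2]; lo=3,mid=3 → [4,2,8,10,3,11,6,-6,7,0]
A[mid]=10=10: mid=4
A[mid]=3<10: swap A[3],A[4]; lo=4,mid=5 → [4,2,8,3,10,11,6,-6,7,0]
A[mid]=11>10: swap A[5],A[9]; hi=8 → [4,2,8,3,10,0,6,-6,7,11]
A[mid]=0<10: swap A[4],A[5]; lo=5,mid=6 → [4,2,8,3,0,10,6,-6,7,11]
A[mid]=6<10: swap A[5],A[6]; lo=6,mid=7 → [4,2,8,3,0,6,10,-6,7,11]
A[mid]=-6<10: swap A[6],A[7]; lo=7,mid=8 → [4,2,8,3,0,6,-6,10,7,11]
A[mid]=7<10: swap A[7],A[8]; lo=8,mid=9 → [4,2,8,3,0,6,-6,7,10,11]
end: lo=8, hi=8; A = [4,2,8,3,0,6,-6,7,10,11]

[4,2,8,3,0,6,-6,7,10,11]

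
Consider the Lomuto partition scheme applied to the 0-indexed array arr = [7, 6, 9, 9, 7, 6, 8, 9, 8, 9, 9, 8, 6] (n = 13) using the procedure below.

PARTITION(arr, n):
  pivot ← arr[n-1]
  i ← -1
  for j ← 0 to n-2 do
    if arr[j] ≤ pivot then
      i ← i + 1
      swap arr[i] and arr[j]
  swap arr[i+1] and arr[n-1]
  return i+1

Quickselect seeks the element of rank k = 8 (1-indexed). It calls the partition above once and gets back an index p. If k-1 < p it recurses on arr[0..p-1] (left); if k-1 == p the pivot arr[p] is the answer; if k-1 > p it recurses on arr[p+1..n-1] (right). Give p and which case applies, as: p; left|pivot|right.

pivot=6, i=-1
j=0: 7>6, skip
j=1: 6≤6, i=0, swap(0,1) ⇒ [6, 7, 9, 9, 7, 6, 8, 9, 8, 9, 9, 8, 6]
j=2: 9>6, skip
j=3: 9>6, skip
j=4: 7>6, skip
j=5: 6≤6, i=1, swap(1,5) ⇒ [6, 6, 9, 9, 7, 7, 8, 9, 8, 9, 9, 8, 6]
j=6: 8>6, skip
j=7: 9>6, skip
j=8: 8>6, skip
j=9: 9>6, skip
j=10: 9>6, skip
j=11: 8>6, skip
swap(2,12) ⇒ [6, 6, 6, 9, 7, 7, 8, 9, 8, 9, 9, 8, 9]; return 2
p = 2; k-1 = 7 > 2 ⇒ right

2; right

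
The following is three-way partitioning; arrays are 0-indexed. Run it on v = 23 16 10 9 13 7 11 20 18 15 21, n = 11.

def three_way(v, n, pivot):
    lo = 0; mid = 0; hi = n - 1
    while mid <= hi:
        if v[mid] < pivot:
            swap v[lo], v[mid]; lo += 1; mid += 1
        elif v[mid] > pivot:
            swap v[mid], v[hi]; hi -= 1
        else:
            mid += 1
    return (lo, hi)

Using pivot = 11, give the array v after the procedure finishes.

pivot = 11; lo=0, mid=0, hi=10
v[mid]=23>11: swap v[0],v[10]; hi=9 → 21 16 10 9 13 7 11 20 18 15 23
v[mid]=21>11: swap v[0],v[9]; hi=8 → 15 16 10 9 13 7 11 20 18 21 23
v[mid]=15>11: swap v[0],v[8]; hi=7 → 18 16 10 9 13 7 11 20 15 21 23
v[mid]=18>11: swap v[0],v[7]; hi=6 → 20 16 10 9 13 7 11 18 15 21 23
v[mid]=20>11: swap v[0],v[6]; hi=5 → 11 16 10 9 13 7 20 18 15 21 23
v[mid]=11=11: mid=1
v[mid]=16>11: swap v[1],v[5]; hi=4 → 11 7 10 9 13 16 20 18 15 21 23
v[mid]=7<11: swap v[0],v[1]; lo=1,mid=2 → 7 11 10 9 13 16 20 18 15 21 23
v[mid]=10<11: swap v[1],v[2]; lo=2,mid=3 → 7 10 11 9 13 16 20 18 15 21 23
v[mid]=9<11: swap v[2],v[3]; lo=3,mid=4 → 7 10 9 11 13 16 20 18 15 21 23
v[mid]=13>11: swap v[4],v[4]; hi=3 → 7 10 9 11 13 16 20 18 15 21 23
end: lo=3, hi=3; v = 7 10 9 11 13 16 20 18 15 21 23

7 10 9 11 13 16 20 18 15 21 23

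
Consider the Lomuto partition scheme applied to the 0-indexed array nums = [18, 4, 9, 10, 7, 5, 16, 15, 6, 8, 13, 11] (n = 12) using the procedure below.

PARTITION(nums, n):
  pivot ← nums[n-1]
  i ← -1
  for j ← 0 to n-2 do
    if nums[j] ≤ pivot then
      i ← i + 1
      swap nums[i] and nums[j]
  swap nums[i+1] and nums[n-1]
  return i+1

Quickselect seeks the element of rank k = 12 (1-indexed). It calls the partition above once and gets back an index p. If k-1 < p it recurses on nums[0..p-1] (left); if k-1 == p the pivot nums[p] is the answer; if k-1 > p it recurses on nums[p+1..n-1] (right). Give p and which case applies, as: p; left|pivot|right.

7; right

pivot=11, i=-1
j=0: 18>11, skip
j=1: 4≤11, i=0, swap(0,1) ⇒ [4, 18, 9, 10, 7, 5, 16, 15, 6, 8, 13, 11]
j=2: 9≤11, i=1, swap(1,2) ⇒ [4, 9, 18, 10, 7, 5, 16, 15, 6, 8, 13, 11]
j=3: 10≤11, i=2, swap(2,3) ⇒ [4, 9, 10, 18, 7, 5, 16, 15, 6, 8, 13, 11]
j=4: 7≤11, i=3, swap(3,4) ⇒ [4, 9, 10, 7, 18, 5, 16, 15, 6, 8, 13, 11]
j=5: 5≤11, i=4, swap(4,5) ⇒ [4, 9, 10, 7, 5, 18, 16, 15, 6, 8, 13, 11]
j=6: 16>11, skip
j=7: 15>11, skip
j=8: 6≤11, i=5, swap(5,8) ⇒ [4, 9, 10, 7, 5, 6, 16, 15, 18, 8, 13, 11]
j=9: 8≤11, i=6, swap(6,9) ⇒ [4, 9, 10, 7, 5, 6, 8, 15, 18, 16, 13, 11]
j=10: 13>11, skip
swap(7,11) ⇒ [4, 9, 10, 7, 5, 6, 8, 11, 18, 16, 13, 15]; return 7
p = 7; k-1 = 11 > 7 ⇒ right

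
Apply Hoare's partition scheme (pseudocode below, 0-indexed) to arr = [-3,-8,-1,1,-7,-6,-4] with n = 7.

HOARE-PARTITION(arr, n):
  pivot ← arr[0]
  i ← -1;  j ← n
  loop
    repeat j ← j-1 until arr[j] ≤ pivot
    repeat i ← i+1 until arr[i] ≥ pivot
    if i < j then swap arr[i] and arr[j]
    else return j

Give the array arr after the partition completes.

pivot=-3
j stops at 6 (-4), i stops at 0 (-3); swap ⇒ [-4,-8,-1,1,-7,-6,-3]
j stops at 5 (-6), i stops at 2 (-1); swap ⇒ [-4,-8,-6,1,-7,-1,-3]
j stops at 4 (-7), i stops at 3 (1); swap ⇒ [-4,-8,-6,-7,1,-1,-3]
j stops at 3, i stops at 4; i≥j ⇒ return 3. arr=[-4,-8,-6,-7,1,-1,-3]

[-4,-8,-6,-7,1,-1,-3]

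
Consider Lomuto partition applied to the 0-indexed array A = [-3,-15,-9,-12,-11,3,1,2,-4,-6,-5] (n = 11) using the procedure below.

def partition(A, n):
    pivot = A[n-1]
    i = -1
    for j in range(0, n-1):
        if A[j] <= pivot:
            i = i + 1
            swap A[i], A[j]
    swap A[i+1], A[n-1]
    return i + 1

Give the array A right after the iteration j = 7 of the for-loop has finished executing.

pivot = A[10] = -5; i = -1
j=0: A[0]=-3 > -5 → no swap
j=1: A[1]=-15 ≤ -5 → i=0, swap A[0],A[1] → [-15,-3,-9,-12,-11,3,1,2,-4,-6,-5]
j=2: A[2]=-9 ≤ -5 → i=1, swap A[1],A[2] → [-15,-9,-3,-12,-11,3,1,2,-4,-6,-5]
j=3: A[3]=-12 ≤ -5 → i=2, swap A[2],A[3] → [-15,-9,-12,-3,-11,3,1,2,-4,-6,-5]
j=4: A[4]=-11 ≤ -5 → i=3, swap A[3],A[4] → [-15,-9,-12,-11,-3,3,1,2,-4,-6,-5]
j=5: A[5]=3 > -5 → no swap
j=6: A[6]=1 > -5 → no swap
j=7: A[7]=2 > -5 → no swap
(after j=7) A = [-15,-9,-12,-11,-3,3,1,2,-4,-6,-5]

[-15,-9,-12,-11,-3,3,1,2,-4,-6,-5]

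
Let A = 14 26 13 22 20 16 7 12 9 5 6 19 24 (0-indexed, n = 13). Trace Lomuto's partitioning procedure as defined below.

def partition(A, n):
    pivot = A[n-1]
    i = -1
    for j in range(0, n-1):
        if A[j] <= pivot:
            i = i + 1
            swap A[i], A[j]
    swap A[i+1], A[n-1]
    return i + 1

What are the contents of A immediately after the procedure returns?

pivot=24, i=-1
j=0: 14≤24, i=0, swap(0,0) ⇒ 14 26 13 22 20 16 7 12 9 5 6 19 24
j=1: 26>24, skip
j=2: 13≤24, i=1, swap(1,2) ⇒ 14 13 26 22 20 16 7 12 9 5 6 19 24
j=3: 22≤24, i=2, swap(2,3) ⇒ 14 13 22 26 20 16 7 12 9 5 6 19 24
j=4: 20≤24, i=3, swap(3,4) ⇒ 14 13 22 20 26 16 7 12 9 5 6 19 24
j=5: 16≤24, i=4, swap(4,5) ⇒ 14 13 22 20 16 26 7 12 9 5 6 19 24
j=6: 7≤24, i=5, swap(5,6) ⇒ 14 13 22 20 16 7 26 12 9 5 6 19 24
j=7: 12≤24, i=6, swap(6,7) ⇒ 14 13 22 20 16 7 12 26 9 5 6 19 24
j=8: 9≤24, i=7, swap(7,8) ⇒ 14 13 22 20 16 7 12 9 26 5 6 19 24
j=9: 5≤24, i=8, swap(8,9) ⇒ 14 13 22 20 16 7 12 9 5 26 6 19 24
j=10: 6≤24, i=9, swap(9,10) ⇒ 14 13 22 20 16 7 12 9 5 6 26 19 24
j=11: 19≤24, i=10, swap(10,11) ⇒ 14 13 22 20 16 7 12 9 5 6 19 26 24
swap(11,12) ⇒ 14 13 22 20 16 7 12 9 5 6 19 24 26; return 11

14 13 22 20 16 7 12 9 5 6 19 24 26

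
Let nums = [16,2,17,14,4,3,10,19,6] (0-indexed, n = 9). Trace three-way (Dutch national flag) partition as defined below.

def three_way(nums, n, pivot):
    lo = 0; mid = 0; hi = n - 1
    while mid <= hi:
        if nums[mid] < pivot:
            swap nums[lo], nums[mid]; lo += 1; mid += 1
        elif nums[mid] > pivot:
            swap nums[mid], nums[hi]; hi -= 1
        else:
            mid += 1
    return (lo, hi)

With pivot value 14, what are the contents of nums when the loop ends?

[6,2,10,4,3,14,19,17,16]

lo=0 mid=0 hi=8
16>14: swap(0,8), hi=7 ⇒ [6,2,17,14,4,3,10,19,16]
6<14: swap(0,0), lo=1 mid=1 ⇒ [6,2,17,14,4,3,10,19,16]
2<14: swap(1,1), lo=2 mid=2 ⇒ [6,2,17,14,4,3,10,19,16]
17>14: swap(2,7), hi=6 ⇒ [6,2,19,14,4,3,10,17,16]
19>14: swap(2,6), hi=5 ⇒ [6,2,10,14,4,3,19,17,16]
10<14: swap(2,2), lo=3 mid=3 ⇒ [6,2,10,14,4,3,19,17,16]
14=14: mid=4
4<14: swap(3,4), lo=4 mid=5 ⇒ [6,2,10,4,14,3,19,17,16]
3<14: swap(4,5), lo=5 mid=6 ⇒ [6,2,10,4,3,14,19,17,16]
done. lo=5 hi=5; nums=[6,2,10,4,3,14,19,17,16]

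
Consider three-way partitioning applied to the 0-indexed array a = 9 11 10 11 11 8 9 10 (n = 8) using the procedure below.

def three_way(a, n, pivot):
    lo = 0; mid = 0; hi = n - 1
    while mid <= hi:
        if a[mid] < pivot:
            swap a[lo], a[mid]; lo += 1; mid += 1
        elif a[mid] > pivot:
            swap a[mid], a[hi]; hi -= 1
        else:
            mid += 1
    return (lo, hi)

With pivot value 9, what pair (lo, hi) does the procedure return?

pivot = 9; lo=0, mid=0, hi=7
a[mid]=9=9: mid=1
a[mid]=11>9: swap a[1],a[7]; hi=6 → 9 10 10 11 11 8 9 11
a[mid]=10>9: swap a[1],a[6]; hi=5 → 9 9 10 11 11 8 10 11
a[mid]=9=9: mid=2
a[mid]=10>9: swap a[2],a[5]; hi=4 → 9 9 8 11 11 10 10 11
a[mid]=8<9: swap a[0],a[2]; lo=1,mid=3 → 8 9 9 11 11 10 10 11
a[mid]=11>9: swap a[3],a[4]; hi=3 → 8 9 9 11 11 10 10 11
a[mid]=11>9: swap a[3],a[3]; hi=2 → 8 9 9 11 11 10 10 11
end: lo=1, hi=2; a = 8 9 9 11 11 10 10 11

(1, 2)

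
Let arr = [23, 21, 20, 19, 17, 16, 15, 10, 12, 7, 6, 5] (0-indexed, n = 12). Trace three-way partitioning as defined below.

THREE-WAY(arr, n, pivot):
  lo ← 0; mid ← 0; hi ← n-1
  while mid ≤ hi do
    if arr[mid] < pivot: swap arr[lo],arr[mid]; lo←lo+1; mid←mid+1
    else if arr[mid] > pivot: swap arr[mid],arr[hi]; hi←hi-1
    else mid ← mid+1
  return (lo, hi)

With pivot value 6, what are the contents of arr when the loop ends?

lo=0 mid=0 hi=11
23>6: swap(0,11), hi=10 ⇒ [5, 21, 20, 19, 17, 16, 15, 10, 12, 7, 6, 23]
5<6: swap(0,0), lo=1 mid=1 ⇒ [5, 21, 20, 19, 17, 16, 15, 10, 12, 7, 6, 23]
21>6: swap(1,10), hi=9 ⇒ [5, 6, 20, 19, 17, 16, 15, 10, 12, 7, 21, 23]
6=6: mid=2
20>6: swap(2,9), hi=8 ⇒ [5, 6, 7, 19, 17, 16, 15, 10, 12, 20, 21, 23]
7>6: swap(2,8), hi=7 ⇒ [5, 6, 12, 19, 17, 16, 15, 10, 7, 20, 21, 23]
12>6: swap(2,7), hi=6 ⇒ [5, 6, 10, 19, 17, 16, 15, 12, 7, 20, 21, 23]
10>6: swap(2,6), hi=5 ⇒ [5, 6, 15, 19, 17, 16, 10, 12, 7, 20, 21, 23]
15>6: swap(2,5), hi=4 ⇒ [5, 6, 16, 19, 17, 15, 10, 12, 7, 20, 21, 23]
16>6: swap(2,4), hi=3 ⇒ [5, 6, 17, 19, 16, 15, 10, 12, 7, 20, 21, 23]
17>6: swap(2,3), hi=2 ⇒ [5, 6, 19, 17, 16, 15, 10, 12, 7, 20, 21, 23]
19>6: swap(2,2), hi=1 ⇒ [5, 6, 19, 17, 16, 15, 10, 12, 7, 20, 21, 23]
done. lo=1 hi=1; arr=[5, 6, 19, 17, 16, 15, 10, 12, 7, 20, 21, 23]

[5, 6, 19, 17, 16, 15, 10, 12, 7, 20, 21, 23]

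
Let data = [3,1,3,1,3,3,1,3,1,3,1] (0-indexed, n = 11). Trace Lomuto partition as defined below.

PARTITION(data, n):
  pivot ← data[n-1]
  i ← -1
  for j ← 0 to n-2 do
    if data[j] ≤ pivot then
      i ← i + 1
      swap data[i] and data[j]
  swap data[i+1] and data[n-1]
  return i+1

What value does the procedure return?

pivot = data[10] = 1; i = -1
j=0: data[0]=3 > 1 → no swap
j=1: data[1]=1 ≤ 1 → i=0, swap data[0],data[1] → [1,3,3,1,3,3,1,3,1,3,1]
j=2: data[2]=3 > 1 → no swap
j=3: data[3]=1 ≤ 1 → i=1, swap data[1],data[3] → [1,1,3,3,3,3,1,3,1,3,1]
j=4: data[4]=3 > 1 → no swap
j=5: data[5]=3 > 1 → no swap
j=6: data[6]=1 ≤ 1 → i=2, swap data[2],data[6] → [1,1,1,3,3,3,3,3,1,3,1]
j=7: data[7]=3 > 1 → no swap
j=8: data[8]=1 ≤ 1 → i=3, swap data[3],data[8] → [1,1,1,1,3,3,3,3,3,3,1]
j=9: data[9]=3 > 1 → no swap
final swap data[4],data[10] → [1,1,1,1,1,3,3,3,3,3,3]; return 4

4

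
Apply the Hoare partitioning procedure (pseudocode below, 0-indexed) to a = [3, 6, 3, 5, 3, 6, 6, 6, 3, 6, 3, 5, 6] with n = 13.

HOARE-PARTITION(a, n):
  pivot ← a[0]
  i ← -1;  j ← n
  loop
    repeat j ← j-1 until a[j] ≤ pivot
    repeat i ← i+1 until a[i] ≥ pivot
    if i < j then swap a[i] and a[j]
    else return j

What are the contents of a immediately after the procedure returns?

[3, 3, 3, 5, 3, 6, 6, 6, 6, 6, 3, 5, 6]

pivot=3
j stops at 10 (3), i stops at 0 (3); swap ⇒ [3, 6, 3, 5, 3, 6, 6, 6, 3, 6, 3, 5, 6]
j stops at 8 (3), i stops at 1 (6); swap ⇒ [3, 3, 3, 5, 3, 6, 6, 6, 6, 6, 3, 5, 6]
j stops at 4 (3), i stops at 2 (3); swap ⇒ [3, 3, 3, 5, 3, 6, 6, 6, 6, 6, 3, 5, 6]
j stops at 2, i stops at 3; i≥j ⇒ return 2. a=[3, 3, 3, 5, 3, 6, 6, 6, 6, 6, 3, 5, 6]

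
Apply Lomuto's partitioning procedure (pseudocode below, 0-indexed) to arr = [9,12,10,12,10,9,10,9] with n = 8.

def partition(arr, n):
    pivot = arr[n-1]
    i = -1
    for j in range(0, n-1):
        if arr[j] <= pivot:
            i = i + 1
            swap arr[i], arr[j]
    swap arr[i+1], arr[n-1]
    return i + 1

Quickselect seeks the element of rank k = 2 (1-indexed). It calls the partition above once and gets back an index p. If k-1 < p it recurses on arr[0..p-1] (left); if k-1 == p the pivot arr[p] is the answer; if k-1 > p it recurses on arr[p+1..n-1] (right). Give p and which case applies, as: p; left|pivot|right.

pivot = arr[7] = 9; i = -1
j=0: arr[0]=9 ≤ 9 → i=0, swap arr[0],arr[0] (no change) → [9,12,10,12,10,9,10,9]
j=1: arr[1]=12 > 9 → no swap
j=2: arr[2]=10 > 9 → no swap
j=3: arr[3]=12 > 9 → no swap
j=4: arr[4]=10 > 9 → no swap
j=5: arr[5]=9 ≤ 9 → i=1, swap arr[1],arr[5] → [9,9,10,12,10,12,10,9]
j=6: arr[6]=10 > 9 → no swap
final swap arr[2],arr[7] → [9,9,9,12,10,12,10,10]; return 2
p = 2; k-1 = 1 < 2 ⇒ left

2; left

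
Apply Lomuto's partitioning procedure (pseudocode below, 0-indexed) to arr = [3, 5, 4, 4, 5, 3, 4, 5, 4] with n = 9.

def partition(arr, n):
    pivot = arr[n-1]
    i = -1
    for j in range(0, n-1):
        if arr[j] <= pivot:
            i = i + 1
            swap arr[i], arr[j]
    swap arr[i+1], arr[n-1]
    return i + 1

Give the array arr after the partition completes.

pivot=4, i=-1
j=0: 3≤4, i=0, swap(0,0) ⇒ [3, 5, 4, 4, 5, 3, 4, 5, 4]
j=1: 5>4, skip
j=2: 4≤4, i=1, swap(1,2) ⇒ [3, 4, 5, 4, 5, 3, 4, 5, 4]
j=3: 4≤4, i=2, swap(2,3) ⇒ [3, 4, 4, 5, 5, 3, 4, 5, 4]
j=4: 5>4, skip
j=5: 3≤4, i=3, swap(3,5) ⇒ [3, 4, 4, 3, 5, 5, 4, 5, 4]
j=6: 4≤4, i=4, swap(4,6) ⇒ [3, 4, 4, 3, 4, 5, 5, 5, 4]
j=7: 5>4, skip
swap(5,8) ⇒ [3, 4, 4, 3, 4, 4, 5, 5, 5]; return 5

[3, 4, 4, 3, 4, 4, 5, 5, 5]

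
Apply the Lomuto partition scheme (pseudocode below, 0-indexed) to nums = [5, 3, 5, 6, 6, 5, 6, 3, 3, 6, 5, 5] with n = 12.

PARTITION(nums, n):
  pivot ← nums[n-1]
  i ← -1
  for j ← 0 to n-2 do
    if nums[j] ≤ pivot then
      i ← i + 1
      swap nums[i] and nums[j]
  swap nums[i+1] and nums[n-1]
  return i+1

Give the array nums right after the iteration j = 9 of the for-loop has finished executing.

pivot = nums[11] = 5; i = -1
j=0: nums[0]=5 ≤ 5 → i=0, swap nums[0],nums[0] (no change) → [5, 3, 5, 6, 6, 5, 6, 3, 3, 6, 5, 5]
j=1: nums[1]=3 ≤ 5 → i=1, swap nums[1],nums[1] (no change) → [5, 3, 5, 6, 6, 5, 6, 3, 3, 6, 5, 5]
j=2: nums[2]=5 ≤ 5 → i=2, swap nums[2],nums[2] (no change) → [5, 3, 5, 6, 6, 5, 6, 3, 3, 6, 5, 5]
j=3: nums[3]=6 > 5 → no swap
j=4: nums[4]=6 > 5 → no swap
j=5: nums[5]=5 ≤ 5 → i=3, swap nums[3],nums[5] → [5, 3, 5, 5, 6, 6, 6, 3, 3, 6, 5, 5]
j=6: nums[6]=6 > 5 → no swap
j=7: nums[7]=3 ≤ 5 → i=4, swap nums[4],nums[7] → [5, 3, 5, 5, 3, 6, 6, 6, 3, 6, 5, 5]
j=8: nums[8]=3 ≤ 5 → i=5, swap nums[5],nums[8] → [5, 3, 5, 5, 3, 3, 6, 6, 6, 6, 5, 5]
j=9: nums[9]=6 > 5 → no swap
(after j=9) nums = [5, 3, 5, 5, 3, 3, 6, 6, 6, 6, 5, 5]

[5, 3, 5, 5, 3, 3, 6, 6, 6, 6, 5, 5]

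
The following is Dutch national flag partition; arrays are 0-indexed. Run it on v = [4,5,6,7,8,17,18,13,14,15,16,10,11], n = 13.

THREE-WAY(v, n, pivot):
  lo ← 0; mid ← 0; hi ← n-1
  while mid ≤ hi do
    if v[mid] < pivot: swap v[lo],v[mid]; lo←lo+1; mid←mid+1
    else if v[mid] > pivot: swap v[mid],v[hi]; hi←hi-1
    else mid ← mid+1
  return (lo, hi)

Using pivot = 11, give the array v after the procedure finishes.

[4,5,6,7,8,10,11,14,15,16,13,18,17]

lo=0 mid=0 hi=12
4<11: swap(0,0), lo=1 mid=1 ⇒ [4,5,6,7,8,17,18,13,14,15,16,10,11]
5<11: swap(1,1), lo=2 mid=2 ⇒ [4,5,6,7,8,17,18,13,14,15,16,10,11]
6<11: swap(2,2), lo=3 mid=3 ⇒ [4,5,6,7,8,17,18,13,14,15,16,10,11]
7<11: swap(3,3), lo=4 mid=4 ⇒ [4,5,6,7,8,17,18,13,14,15,16,10,11]
8<11: swap(4,4), lo=5 mid=5 ⇒ [4,5,6,7,8,17,18,13,14,15,16,10,11]
17>11: swap(5,12), hi=11 ⇒ [4,5,6,7,8,11,18,13,14,15,16,10,17]
11=11: mid=6
18>11: swap(6,11), hi=10 ⇒ [4,5,6,7,8,11,10,13,14,15,16,18,17]
10<11: swap(5,6), lo=6 mid=7 ⇒ [4,5,6,7,8,10,11,13,14,15,16,18,17]
13>11: swap(7,10), hi=9 ⇒ [4,5,6,7,8,10,11,16,14,15,13,18,17]
16>11: swap(7,9), hi=8 ⇒ [4,5,6,7,8,10,11,15,14,16,13,18,17]
15>11: swap(7,8), hi=7 ⇒ [4,5,6,7,8,10,11,14,15,16,13,18,17]
14>11: swap(7,7), hi=6 ⇒ [4,5,6,7,8,10,11,14,15,16,13,18,17]
done. lo=6 hi=6; v=[4,5,6,7,8,10,11,14,15,16,13,18,17]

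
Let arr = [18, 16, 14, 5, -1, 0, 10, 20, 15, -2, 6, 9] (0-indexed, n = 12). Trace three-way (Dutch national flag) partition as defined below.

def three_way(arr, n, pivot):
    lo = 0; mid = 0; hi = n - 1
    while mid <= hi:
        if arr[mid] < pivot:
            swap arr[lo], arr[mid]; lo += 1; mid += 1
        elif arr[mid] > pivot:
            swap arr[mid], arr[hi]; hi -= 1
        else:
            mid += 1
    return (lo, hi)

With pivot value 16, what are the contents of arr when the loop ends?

lo=0 mid=0 hi=11
18>16: swap(0,11), hi=10 ⇒ [9, 16, 14, 5, -1, 0, 10, 20, 15, -2, 6, 18]
9<16: swap(0,0), lo=1 mid=1 ⇒ [9, 16, 14, 5, -1, 0, 10, 20, 15, -2, 6, 18]
16=16: mid=2
14<16: swap(1,2), lo=2 mid=3 ⇒ [9, 14, 16, 5, -1, 0, 10, 20, 15, -2, 6, 18]
5<16: swap(2,3), lo=3 mid=4 ⇒ [9, 14, 5, 16, -1, 0, 10, 20, 15, -2, 6, 18]
-1<16: swap(3,4), lo=4 mid=5 ⇒ [9, 14, 5, -1, 16, 0, 10, 20, 15, -2, 6, 18]
0<16: swap(4,5), lo=5 mid=6 ⇒ [9, 14, 5, -1, 0, 16, 10, 20, 15, -2, 6, 18]
10<16: swap(5,6), lo=6 mid=7 ⇒ [9, 14, 5, -1, 0, 10, 16, 20, 15, -2, 6, 18]
20>16: swap(7,10), hi=9 ⇒ [9, 14, 5, -1, 0, 10, 16, 6, 15, -2, 20, 18]
6<16: swap(6,7), lo=7 mid=8 ⇒ [9, 14, 5, -1, 0, 10, 6, 16, 15, -2, 20, 18]
15<16: swap(7,8), lo=8 mid=9 ⇒ [9, 14, 5, -1, 0, 10, 6, 15, 16, -2, 20, 18]
-2<16: swap(8,9), lo=9 mid=10 ⇒ [9, 14, 5, -1, 0, 10, 6, 15, -2, 16, 20, 18]
done. lo=9 hi=9; arr=[9, 14, 5, -1, 0, 10, 6, 15, -2, 16, 20, 18]

[9, 14, 5, -1, 0, 10, 6, 15, -2, 16, 20, 18]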